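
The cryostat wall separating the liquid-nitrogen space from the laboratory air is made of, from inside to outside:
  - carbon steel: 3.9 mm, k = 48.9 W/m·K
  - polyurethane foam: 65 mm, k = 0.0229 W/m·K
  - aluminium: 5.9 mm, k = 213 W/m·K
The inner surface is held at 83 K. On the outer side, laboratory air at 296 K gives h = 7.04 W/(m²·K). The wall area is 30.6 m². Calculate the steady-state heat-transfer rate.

Using the resistance-network approach (series):
R_carbon steel = L/(kA) = 0.0039/(48.9×30.6) = 2.606×10^-6 K/W
R_polyurethane foam = L/(kA) = 0.065/(0.0229×30.6) = 0.09276 K/W
R_aluminium = L/(kA) = 0.0059/(213×30.6) = 9.052×10^-7 K/W
R_outer film = 1/(h_o·A) = 1/(7.04×30.6) = 0.004642 K/W
R_total = 0.0974 K/W
Q = ΔT / R_total = 213 / 0.0974

Q ≈ 2190 W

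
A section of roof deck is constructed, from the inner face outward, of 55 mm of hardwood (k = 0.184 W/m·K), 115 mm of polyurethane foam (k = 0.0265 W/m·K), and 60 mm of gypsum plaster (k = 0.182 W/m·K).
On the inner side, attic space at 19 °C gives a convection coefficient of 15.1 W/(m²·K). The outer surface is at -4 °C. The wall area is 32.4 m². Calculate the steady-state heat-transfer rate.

Series thermal resistances:
R_inner film = 1/(h_i·A) = 1/(15.1×32.4) = 0.002044 K/W
R_hardwood = L/(kA) = 0.055/(0.184×32.4) = 0.009226 K/W
R_polyurethane foam = L/(kA) = 0.115/(0.0265×32.4) = 0.1339 K/W
R_gypsum plaster = L/(kA) = 0.06/(0.182×32.4) = 0.01018 K/W
R_total = 0.1554 K/W
Q = ΔT / R_total = 23 / 0.1554

Q ≈ 148 W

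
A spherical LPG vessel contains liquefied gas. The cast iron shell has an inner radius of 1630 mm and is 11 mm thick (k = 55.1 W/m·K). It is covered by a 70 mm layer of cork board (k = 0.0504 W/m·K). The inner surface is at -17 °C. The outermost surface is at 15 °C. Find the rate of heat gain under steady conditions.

Q ≈ 813 W

Spherical conduction: R = (1/r_in − 1/r_out)/(4πk) per layer; series-sum.
R_cast iron shell = (1/1.63 − 1/1.641)/(4π×55.1) = 5.939×10^-6 K/W
R_cork board = (1/1.641 − 1/1.711)/(4π×0.0504) = 0.03936 K/W
R_total = 0.03937 K/W
Q = ΔT/R_total = 32/0.03937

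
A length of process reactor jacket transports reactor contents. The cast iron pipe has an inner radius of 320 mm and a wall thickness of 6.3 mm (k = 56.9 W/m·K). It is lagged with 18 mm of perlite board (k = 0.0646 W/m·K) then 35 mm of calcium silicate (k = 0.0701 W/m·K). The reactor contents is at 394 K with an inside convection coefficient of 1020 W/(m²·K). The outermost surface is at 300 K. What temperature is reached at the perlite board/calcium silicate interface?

Treating each annulus and film as a series resistance:
R_inner film = 1/(h_i·2πr₁L) = 1/(1020×2π×0.32×1) = 4.876×10^-4 K/W
R_cast iron pipe wall = ln(326.3/320)/(2π×56.9×1) = 5.453×10^-5 K/W
R_perlite board = ln(344.3/326.3)/(2π×0.0646×1) = 0.1323 K/W
R_calcium silicate = ln(379.3/344.3)/(2π×0.0701×1) = 0.2198 K/W
R_total = 0.3526 K/W
Q = ΔT/R_total = 94/0.3526
Q = 267 W/m
T_interface = T_inner − Q·ΣR(inner→interface) = 394 − 267×0.1328

T ≈ 359 K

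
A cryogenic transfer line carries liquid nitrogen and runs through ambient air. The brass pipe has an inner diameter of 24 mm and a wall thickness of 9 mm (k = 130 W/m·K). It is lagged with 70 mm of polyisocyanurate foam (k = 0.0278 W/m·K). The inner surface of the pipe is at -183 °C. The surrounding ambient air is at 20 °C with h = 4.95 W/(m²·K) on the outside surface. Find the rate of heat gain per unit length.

q′ ≈ 23.2 W/m

Per-layer cylindrical resistances, series-summed:
R_brass pipe wall = ln(21/12)/(2π×130×1) = 6.851×10^-4 K/W
R_polyisocyanurate foam = ln(91/21)/(2π×0.0278×1) = 8.395 K/W
R_outer film = 1/(h_o·2πr_oL) = 1/(4.95×2π×0.091×1) = 0.3533 K/W
R_total = 8.749 K/W
Q = ΔT/R_total = 203/8.749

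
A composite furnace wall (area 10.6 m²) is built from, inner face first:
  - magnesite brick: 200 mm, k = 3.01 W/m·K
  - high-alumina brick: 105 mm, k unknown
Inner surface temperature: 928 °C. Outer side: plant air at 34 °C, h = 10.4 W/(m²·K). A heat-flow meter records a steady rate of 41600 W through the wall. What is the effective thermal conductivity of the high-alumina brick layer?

k ≈ 1.61 W/(m·K)

Treating each layer as a thermal resistance in series:
R_magnesite brick = L/(kA) = 0.2/(3.01×10.6) = 0.006268 K/W
R_outer film = 1/(h_o·A) = 1/(10.4×10.6) = 0.009071 K/W
Sum of known resistances R_other = 0.01534 K/W
Total R = ΔT/Q = 894/41600 = 0.02149 K/W
R_high-alumina brick = R_total − R_other = 0.006151 K/W
k = L/(R·A) = 0.105/(0.006151×10.6)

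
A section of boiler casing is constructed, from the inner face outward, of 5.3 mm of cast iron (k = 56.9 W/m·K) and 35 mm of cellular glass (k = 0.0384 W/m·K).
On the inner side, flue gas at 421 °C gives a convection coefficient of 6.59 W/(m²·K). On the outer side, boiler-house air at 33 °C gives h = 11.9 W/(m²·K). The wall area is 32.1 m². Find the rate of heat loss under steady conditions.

Q ≈ 10900 W

Model the wall as resistances in series:
R_inner film = 1/(h_i·A) = 1/(6.59×32.1) = 0.004727 K/W
R_cast iron = L/(kA) = 0.0053/(56.9×32.1) = 2.902×10^-6 K/W
R_cellular glass = L/(kA) = 0.035/(0.0384×32.1) = 0.02839 K/W
R_outer film = 1/(h_o·A) = 1/(11.9×32.1) = 0.002618 K/W
R_total = 0.03574 K/W
Q = ΔT / R_total = 388 / 0.03574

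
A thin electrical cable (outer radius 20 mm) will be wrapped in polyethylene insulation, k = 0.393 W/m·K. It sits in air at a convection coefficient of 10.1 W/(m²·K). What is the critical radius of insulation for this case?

For a cylinder r_cr = k/h = 0.393/10.1
r_cr = 38.9 mm; since the bare radius (20 mm) is below r_cr, adding a thin layer of insulation will *increase* heat loss.

r_cr ≈ 38.9 mm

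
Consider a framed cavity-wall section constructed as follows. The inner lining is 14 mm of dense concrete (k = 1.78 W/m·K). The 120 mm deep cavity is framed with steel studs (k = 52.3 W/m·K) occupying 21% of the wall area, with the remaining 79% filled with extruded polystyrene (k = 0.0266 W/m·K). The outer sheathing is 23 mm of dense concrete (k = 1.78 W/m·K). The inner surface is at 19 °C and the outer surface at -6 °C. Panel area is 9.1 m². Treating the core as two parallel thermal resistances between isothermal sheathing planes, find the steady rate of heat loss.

Q ≈ 7180 W

Sheathing layers in series; stud and cavity paths in parallel between them.
R_inner = 0.014/(1.78×9.1) = 8.643×10^-4 K/W
R_stud  = 0.12/(52.3×0.21×9.1) = 0.001201 K/W
R_cav   = 0.12/(0.0266×0.79×9.1) = 0.6275 K/W
1/R_core = 1/R_stud + 1/R_cav → R_core = 0.001198 K/W
R_outer = 0.023/(1.78×9.1) = 0.00142 K/W
R_total = 0.003483 K/W
Q = ΔT/R_total = 25/0.003483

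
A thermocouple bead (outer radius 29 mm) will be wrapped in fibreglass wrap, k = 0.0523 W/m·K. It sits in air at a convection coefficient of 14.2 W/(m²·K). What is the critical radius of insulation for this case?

For a sphere r_cr = 2k/h = 2×0.0523/14.2
r_cr = 7.37 mm; since the bare radius (29 mm) is above r_cr, any added insulation will reduce heat loss.

r_cr ≈ 7.37 mm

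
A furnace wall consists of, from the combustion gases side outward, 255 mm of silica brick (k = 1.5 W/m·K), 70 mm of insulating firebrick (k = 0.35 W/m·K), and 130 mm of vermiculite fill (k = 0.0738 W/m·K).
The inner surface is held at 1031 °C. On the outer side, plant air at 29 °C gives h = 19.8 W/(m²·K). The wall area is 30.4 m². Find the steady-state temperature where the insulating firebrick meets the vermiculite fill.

Series thermal resistances:
R_silica brick = L/(kA) = 0.255/(1.5×30.4) = 0.005592 K/W
R_insulating firebrick = L/(kA) = 0.07/(0.35×30.4) = 0.006579 K/W
R_vermiculite fill = L/(kA) = 0.13/(0.0738×30.4) = 0.05794 K/W
R_outer film = 1/(h_o·A) = 1/(19.8×30.4) = 0.001661 K/W
R_total = 0.07178 K/W;  Q = ΔT/R_total = 1002/0.07178 = 13960 W
T_interface = T_inner − Q·ΣR(inner→interface) = 1031 − 14000×0.01217

T ≈ 861 °C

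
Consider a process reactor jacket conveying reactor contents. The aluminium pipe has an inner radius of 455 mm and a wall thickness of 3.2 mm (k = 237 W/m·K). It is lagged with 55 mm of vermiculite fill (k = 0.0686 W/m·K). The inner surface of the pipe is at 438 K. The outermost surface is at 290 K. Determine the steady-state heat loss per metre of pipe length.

q′ ≈ 563 W/m

Cylindrical conduction, so R = ln(r₂/r₁)/(2πkL) per layer, in series:
R_aluminium pipe wall = ln(458.2/455)/(2π×237×1) = 4.706×10^-6 K/W
R_vermiculite fill = ln(513.2/458.2)/(2π×0.0686×1) = 0.263 K/W
R_total = 0.263 K/W
Q = ΔT/R_total = 148/0.263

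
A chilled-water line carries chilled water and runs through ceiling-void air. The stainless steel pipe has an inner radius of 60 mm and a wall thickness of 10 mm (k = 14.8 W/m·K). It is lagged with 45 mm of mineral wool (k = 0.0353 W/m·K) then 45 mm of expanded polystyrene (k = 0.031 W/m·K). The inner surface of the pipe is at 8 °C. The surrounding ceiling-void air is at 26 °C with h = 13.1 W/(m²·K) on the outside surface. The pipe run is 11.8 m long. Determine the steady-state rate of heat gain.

Q ≈ 53 W

Radial resistances (cylindrical: R_cond = ln(r_o/r_i)/(2πkL), R_conv = 1/(h·2πrL)):
R_stainless steel pipe wall = ln(70/60)/(2π×14.8×11.8) = 1.405×10^-4 K/W
R_mineral wool = ln(115/70)/(2π×0.0353×11.8) = 0.1897 K/W
R_expanded polystyrene = ln(160/115)/(2π×0.031×11.8) = 0.1437 K/W
R_outer film = 1/(h_o·2πr_oL) = 1/(13.1×2π×0.16×11.8) = 0.006435 K/W
R_total = 0.3399 K/W
Q = ΔT/R_total = 18/0.3399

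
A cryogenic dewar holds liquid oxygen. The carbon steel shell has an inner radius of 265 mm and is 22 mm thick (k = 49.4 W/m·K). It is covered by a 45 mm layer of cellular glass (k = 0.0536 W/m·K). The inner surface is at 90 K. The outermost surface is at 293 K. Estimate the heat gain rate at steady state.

Q ≈ 289 W

For a spherical shell R = (1/r₁ − 1/r₂)/(4πk); film R = 1/(h·4πr²). In series:
R_carbon steel shell = (1/0.265 − 1/0.287)/(4π×49.4) = 4.66×10^-4 K/W
R_cellular glass = (1/0.287 − 1/0.332)/(4π×0.0536) = 0.7012 K/W
R_total = 0.7016 K/W
Q = ΔT/R_total = 203/0.7016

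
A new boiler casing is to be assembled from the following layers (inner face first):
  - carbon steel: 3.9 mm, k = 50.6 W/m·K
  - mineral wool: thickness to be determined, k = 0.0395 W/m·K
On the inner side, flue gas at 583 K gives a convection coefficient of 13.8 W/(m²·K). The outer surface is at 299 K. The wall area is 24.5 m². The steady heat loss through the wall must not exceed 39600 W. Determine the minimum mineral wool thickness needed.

L ≈ 4.08 mm

Using the resistance-network approach (series):
R_inner film = 1/(h_i·A) = 1/(13.8×24.5) = 0.002958 K/W
R_carbon steel = L/(kA) = 0.0039/(50.6×24.5) = 3.146×10^-6 K/W
Sum of the known resistances R_other = 0.002961 K/W
Required total resistance R_tot = ΔT/Q_allow = 284/39600 = 0.007172 K/W
R_mineral wool = R_tot − R_other = 0.004211 K/W
L = R·k·A = 0.004211×0.0395×24.5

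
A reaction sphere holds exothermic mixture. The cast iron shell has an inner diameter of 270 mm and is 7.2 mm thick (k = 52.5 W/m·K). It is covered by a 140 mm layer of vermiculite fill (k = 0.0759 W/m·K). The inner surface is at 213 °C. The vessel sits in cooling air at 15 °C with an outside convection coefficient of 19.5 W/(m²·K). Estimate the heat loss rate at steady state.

Radial (spherical) resistances in series:
R_cast iron shell = (1/0.135 − 1/0.1422)/(4π×52.5) = 5.685×10^-4 K/W
R_vermiculite fill = (1/0.1422 − 1/0.2822)/(4π×0.0759) = 3.658 K/W
R_outer film = 1/(h·4πr_o²) = 1/(19.5×4π×0.2822²) = 0.05124 K/W
R_total = 3.71 K/W
Q = ΔT/R_total = 198/3.71

Q ≈ 53.4 W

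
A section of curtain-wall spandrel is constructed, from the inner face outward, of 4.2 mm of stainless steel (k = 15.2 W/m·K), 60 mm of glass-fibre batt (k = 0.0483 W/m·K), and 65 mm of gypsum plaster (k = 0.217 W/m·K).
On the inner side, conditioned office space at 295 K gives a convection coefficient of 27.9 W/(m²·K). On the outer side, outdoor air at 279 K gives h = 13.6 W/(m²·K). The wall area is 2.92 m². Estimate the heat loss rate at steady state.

Series thermal resistances:
R_inner film = 1/(h_i·A) = 1/(27.9×2.92) = 0.01227 K/W
R_stainless steel = L/(kA) = 0.0042/(15.2×2.92) = 9.463×10^-5 K/W
R_glass-fibre batt = L/(kA) = 0.06/(0.0483×2.92) = 0.4254 K/W
R_gypsum plaster = L/(kA) = 0.065/(0.217×2.92) = 0.1026 K/W
R_outer film = 1/(h_o·A) = 1/(13.6×2.92) = 0.02518 K/W
R_total = 0.5656 K/W
Q = ΔT / R_total = 16 / 0.5656

Q ≈ 28.3 W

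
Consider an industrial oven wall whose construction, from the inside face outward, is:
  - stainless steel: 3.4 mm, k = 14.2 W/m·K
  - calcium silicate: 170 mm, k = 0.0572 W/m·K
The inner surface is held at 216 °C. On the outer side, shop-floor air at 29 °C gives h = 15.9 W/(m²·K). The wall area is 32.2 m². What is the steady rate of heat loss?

Q ≈ 1980 W

Series thermal resistances:
R_stainless steel = L/(kA) = 0.0034/(14.2×32.2) = 7.436×10^-6 K/W
R_calcium silicate = L/(kA) = 0.17/(0.0572×32.2) = 0.0923 K/W
R_outer film = 1/(h_o·A) = 1/(15.9×32.2) = 0.001953 K/W
R_total = 0.09426 K/W
Q = ΔT / R_total = 187 / 0.09426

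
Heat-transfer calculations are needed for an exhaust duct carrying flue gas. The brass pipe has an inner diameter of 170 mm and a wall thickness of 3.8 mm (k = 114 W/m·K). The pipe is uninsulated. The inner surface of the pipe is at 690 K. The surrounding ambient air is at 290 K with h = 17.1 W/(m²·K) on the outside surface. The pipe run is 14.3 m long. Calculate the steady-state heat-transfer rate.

Q ≈ 54500 W

Per-layer cylindrical resistances, series-summed:
R_brass pipe wall = ln(88.8/85)/(2π×114×14.3) = 4.27×10^-6 K/W
R_outer film = 1/(h_o·2πr_oL) = 1/(17.1×2π×0.0888×14.3) = 0.00733 K/W
R_total = 0.007334 K/W
Q = ΔT/R_total = 400/0.007334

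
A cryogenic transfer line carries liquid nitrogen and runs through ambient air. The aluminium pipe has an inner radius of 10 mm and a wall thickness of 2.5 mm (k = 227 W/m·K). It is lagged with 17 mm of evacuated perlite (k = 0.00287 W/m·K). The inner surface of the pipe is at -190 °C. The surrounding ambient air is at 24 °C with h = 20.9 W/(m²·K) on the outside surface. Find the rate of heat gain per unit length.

q′ ≈ 4.47 W/m

For a radial system each layer contributes R = ln(r_out/r_in)/(2πkL); films add R = 1/(hA).
R_aluminium pipe wall = ln(12.5/10)/(2π×227×1) = 1.565×10^-4 K/W
R_evacuated perlite = ln(29.5/12.5)/(2π×0.00287×1) = 47.62 K/W
R_outer film = 1/(h_o·2πr_oL) = 1/(20.9×2π×0.0295×1) = 0.2581 K/W
R_total = 47.88 K/W
Q = ΔT/R_total = 214/47.88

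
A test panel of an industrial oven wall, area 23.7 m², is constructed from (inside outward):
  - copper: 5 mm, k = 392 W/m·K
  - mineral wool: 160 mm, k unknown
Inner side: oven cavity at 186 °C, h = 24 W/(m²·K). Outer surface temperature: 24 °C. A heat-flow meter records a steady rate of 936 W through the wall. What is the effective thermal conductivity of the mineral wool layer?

k ≈ 0.0394 W/(m·K)

Series thermal resistances:
R_inner film = 1/(h_i·A) = 1/(24×23.7) = 0.001758 K/W
R_copper = L/(kA) = 0.005/(392×23.7) = 5.382×10^-7 K/W
Sum of known resistances R_other = 0.001759 K/W
Total R = ΔT/Q = 162/936 = 0.1731 K/W
R_mineral wool = R_total − R_other = 0.1713 K/W
k = L/(R·A) = 0.16/(0.1713×23.7)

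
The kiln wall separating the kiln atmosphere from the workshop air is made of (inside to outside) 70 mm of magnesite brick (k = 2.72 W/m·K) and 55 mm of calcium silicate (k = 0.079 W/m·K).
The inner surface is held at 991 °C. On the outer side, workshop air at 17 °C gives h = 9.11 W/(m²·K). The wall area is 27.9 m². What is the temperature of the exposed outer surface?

Model the wall as resistances in series:
R_magnesite brick = L/(kA) = 0.07/(2.72×27.9) = 9.224×10^-4 K/W
R_calcium silicate = L/(kA) = 0.055/(0.079×27.9) = 0.02495 K/W
R_outer film = 1/(h_o·A) = 1/(9.11×27.9) = 0.003934 K/W
R_total = 0.02981 K/W;  Q = ΔT/R_total = 974/0.02981 = 32670 W
T_interface = T_inner − Q·ΣR(inner→interface) = 991 − 32700×0.02588

T ≈ 146 °C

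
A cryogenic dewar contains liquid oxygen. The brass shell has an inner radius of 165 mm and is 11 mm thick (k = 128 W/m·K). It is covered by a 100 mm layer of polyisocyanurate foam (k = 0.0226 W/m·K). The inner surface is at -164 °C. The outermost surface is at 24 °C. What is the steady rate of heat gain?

Q ≈ 25.9 W

For a spherical shell R = (1/r₁ − 1/r₂)/(4πk); film R = 1/(h·4πr²). In series:
R_brass shell = (1/0.165 − 1/0.176)/(4π×128) = 2.355×10^-4 K/W
R_polyisocyanurate foam = (1/0.176 − 1/0.276)/(4π×0.0226) = 7.249 K/W
R_total = 7.249 K/W
Q = ΔT/R_total = 188/7.249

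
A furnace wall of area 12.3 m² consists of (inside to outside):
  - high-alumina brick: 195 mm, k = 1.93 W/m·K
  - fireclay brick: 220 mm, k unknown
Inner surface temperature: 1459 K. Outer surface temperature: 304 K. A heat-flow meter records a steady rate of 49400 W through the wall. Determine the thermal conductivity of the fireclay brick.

Thermal resistances in series:
R_high-alumina brick = L/(kA) = 0.195/(1.93×12.3) = 0.008214 K/W
Sum of known resistances R_other = 0.008214 K/W
Total R = ΔT/Q = 1155/49400 = 0.02338 K/W
R_fireclay brick = R_total − R_other = 0.01517 K/W
k = L/(R·A) = 0.22/(0.01517×12.3)

k ≈ 1.18 W/(m·K)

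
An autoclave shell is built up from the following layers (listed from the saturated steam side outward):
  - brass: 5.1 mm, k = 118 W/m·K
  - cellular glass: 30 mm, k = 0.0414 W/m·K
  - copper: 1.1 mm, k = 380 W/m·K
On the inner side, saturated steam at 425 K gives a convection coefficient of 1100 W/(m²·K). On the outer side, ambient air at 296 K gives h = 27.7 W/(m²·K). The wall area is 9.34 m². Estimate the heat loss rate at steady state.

Q ≈ 1580 W

Model the wall as resistances in series:
R_inner film = 1/(h_i·A) = 1/(1100×9.34) = 9.733×10^-5 K/W
R_brass = L/(kA) = 0.0051/(118×9.34) = 4.627×10^-6 K/W
R_cellular glass = L/(kA) = 0.03/(0.0414×9.34) = 0.07758 K/W
R_copper = L/(kA) = 0.0011/(380×9.34) = 3.099×10^-7 K/W
R_outer film = 1/(h_o·A) = 1/(27.7×9.34) = 0.003865 K/W
R_total = 0.08155 K/W
Q = ΔT / R_total = 129 / 0.08155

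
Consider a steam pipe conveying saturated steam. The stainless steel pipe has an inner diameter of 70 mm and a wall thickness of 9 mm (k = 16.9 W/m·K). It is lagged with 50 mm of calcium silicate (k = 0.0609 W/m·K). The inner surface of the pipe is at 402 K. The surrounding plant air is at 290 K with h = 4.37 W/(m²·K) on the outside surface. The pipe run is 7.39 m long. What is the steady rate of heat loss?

Q ≈ 349 W

For a radial system each layer contributes R = ln(r_out/r_in)/(2πkL); films add R = 1/(hA).
R_stainless steel pipe wall = ln(44/35)/(2π×16.9×7.39) = 2.916×10^-4 K/W
R_calcium silicate = ln(94/44)/(2π×0.0609×7.39) = 0.2684 K/W
R_outer film = 1/(h_o·2πr_oL) = 1/(4.37×2π×0.094×7.39) = 0.05243 K/W
R_total = 0.3212 K/W
Q = ΔT/R_total = 112/0.3212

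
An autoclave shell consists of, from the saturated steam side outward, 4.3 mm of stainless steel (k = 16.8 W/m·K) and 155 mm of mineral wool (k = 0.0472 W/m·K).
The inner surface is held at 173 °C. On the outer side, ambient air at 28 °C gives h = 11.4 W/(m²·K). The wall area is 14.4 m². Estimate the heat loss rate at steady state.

Using the resistance-network approach (series):
R_stainless steel = L/(kA) = 0.0043/(16.8×14.4) = 1.777×10^-5 K/W
R_mineral wool = L/(kA) = 0.155/(0.0472×14.4) = 0.228 K/W
R_outer film = 1/(h_o·A) = 1/(11.4×14.4) = 0.006092 K/W
R_total = 0.2342 K/W
Q = ΔT / R_total = 145 / 0.2342

Q ≈ 619 W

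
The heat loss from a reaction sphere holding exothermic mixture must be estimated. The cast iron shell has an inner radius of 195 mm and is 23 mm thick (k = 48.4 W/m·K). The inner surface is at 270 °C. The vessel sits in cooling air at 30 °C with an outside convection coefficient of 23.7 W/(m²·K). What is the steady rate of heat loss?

For a spherical shell R = (1/r₁ − 1/r₂)/(4πk); film R = 1/(h·4πr²). In series:
R_cast iron shell = (1/0.195 − 1/0.218)/(4π×48.4) = 8.896×10^-4 K/W
R_outer film = 1/(h·4πr_o²) = 1/(23.7×4π×0.218²) = 0.07065 K/W
R_total = 0.07154 K/W
Q = ΔT/R_total = 240/0.07154

Q ≈ 3350 W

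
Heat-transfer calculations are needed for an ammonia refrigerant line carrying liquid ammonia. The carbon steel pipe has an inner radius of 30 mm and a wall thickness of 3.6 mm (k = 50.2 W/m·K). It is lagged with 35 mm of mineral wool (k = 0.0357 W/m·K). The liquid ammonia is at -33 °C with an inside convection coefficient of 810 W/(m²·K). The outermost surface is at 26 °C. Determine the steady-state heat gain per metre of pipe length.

Per-layer cylindrical resistances, series-summed:
R_inner film = 1/(h_i·2πr₁L) = 1/(810×2π×0.03×1) = 0.00655 K/W
R_carbon steel pipe wall = ln(33.6/30)/(2π×50.2×1) = 3.593×10^-4 K/W
R_mineral wool = ln(68.6/33.6)/(2π×0.0357×1) = 3.182 K/W
R_total = 3.189 K/W
Q = ΔT/R_total = 59/3.189

q′ ≈ 18.5 W/m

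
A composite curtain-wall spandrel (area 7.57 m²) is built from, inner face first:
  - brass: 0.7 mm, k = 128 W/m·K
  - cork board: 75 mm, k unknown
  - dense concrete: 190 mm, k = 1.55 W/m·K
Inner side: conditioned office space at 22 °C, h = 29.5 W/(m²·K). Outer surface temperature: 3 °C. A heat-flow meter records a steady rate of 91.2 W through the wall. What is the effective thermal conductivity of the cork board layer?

Series thermal resistances:
R_inner film = 1/(h_i·A) = 1/(29.5×7.57) = 0.004478 K/W
R_brass = L/(kA) = 0.0007/(128×7.57) = 7.224×10^-7 K/W
R_dense concrete = L/(kA) = 0.19/(1.55×7.57) = 0.01619 K/W
Sum of known resistances R_other = 0.02067 K/W
Total R = ΔT/Q = 19/91.2 = 0.2083 K/W
R_cork board = R_total − R_other = 0.1877 K/W
k = L/(R·A) = 0.075/(0.1877×7.57)

k ≈ 0.0528 W/(m·K)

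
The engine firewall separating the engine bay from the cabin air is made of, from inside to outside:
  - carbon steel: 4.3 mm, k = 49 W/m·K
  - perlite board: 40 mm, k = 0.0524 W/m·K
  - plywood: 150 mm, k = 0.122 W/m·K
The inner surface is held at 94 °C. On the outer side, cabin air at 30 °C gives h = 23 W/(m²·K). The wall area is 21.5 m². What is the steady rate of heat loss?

Q ≈ 676 W

Treating each layer as a thermal resistance in series:
R_carbon steel = L/(kA) = 0.0043/(49×21.5) = 4.082×10^-6 K/W
R_perlite board = L/(kA) = 0.04/(0.0524×21.5) = 0.03551 K/W
R_plywood = L/(kA) = 0.15/(0.122×21.5) = 0.05719 K/W
R_outer film = 1/(h_o·A) = 1/(23×21.5) = 0.002022 K/W
R_total = 0.09472 K/W
Q = ΔT / R_total = 64 / 0.09472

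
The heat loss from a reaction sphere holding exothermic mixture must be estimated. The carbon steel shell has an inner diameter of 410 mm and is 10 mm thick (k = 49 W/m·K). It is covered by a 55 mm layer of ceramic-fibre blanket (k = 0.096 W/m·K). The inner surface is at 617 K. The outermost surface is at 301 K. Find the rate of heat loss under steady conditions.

Spherical conduction: R = (1/r_in − 1/r_out)/(4πk) per layer; series-sum.
R_carbon steel shell = (1/0.205 − 1/0.215)/(4π×49) = 3.685×10^-4 K/W
R_ceramic-fibre blanket = (1/0.215 − 1/0.27)/(4π×0.096) = 0.7854 K/W
R_total = 0.7857 K/W
Q = ΔT/R_total = 316/0.7857

Q ≈ 402 W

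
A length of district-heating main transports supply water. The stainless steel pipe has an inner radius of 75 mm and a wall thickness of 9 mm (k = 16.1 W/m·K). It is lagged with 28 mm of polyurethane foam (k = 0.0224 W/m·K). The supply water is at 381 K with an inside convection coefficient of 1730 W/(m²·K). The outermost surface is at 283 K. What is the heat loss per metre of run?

For a radial system each layer contributes R = ln(r_out/r_in)/(2πkL); films add R = 1/(hA).
R_inner film = 1/(h_i·2πr₁L) = 1/(1730×2π×0.075×1) = 0.001227 K/W
R_stainless steel pipe wall = ln(84/75)/(2π×16.1×1) = 0.00112 K/W
R_polyurethane foam = ln(112/84)/(2π×0.0224×1) = 2.044 K/W
R_total = 2.046 K/W
Q = ΔT/R_total = 98/2.046

q′ ≈ 47.9 W/m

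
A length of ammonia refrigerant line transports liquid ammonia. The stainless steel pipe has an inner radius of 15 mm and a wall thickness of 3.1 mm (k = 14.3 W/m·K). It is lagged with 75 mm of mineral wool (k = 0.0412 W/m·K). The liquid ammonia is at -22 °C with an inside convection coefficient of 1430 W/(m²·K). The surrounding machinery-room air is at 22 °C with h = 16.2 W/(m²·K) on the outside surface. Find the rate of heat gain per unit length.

Per-layer cylindrical resistances, series-summed:
R_inner film = 1/(h_i·2πr₁L) = 1/(1430×2π×0.015×1) = 0.00742 K/W
R_stainless steel pipe wall = ln(18.1/15)/(2π×14.3×1) = 0.002091 K/W
R_mineral wool = ln(93.1/18.1)/(2π×0.0412×1) = 6.327 K/W
R_outer film = 1/(h_o·2πr_oL) = 1/(16.2×2π×0.0931×1) = 0.1055 K/W
R_total = 6.442 K/W
Q = ΔT/R_total = 44/6.442

q′ ≈ 6.83 W/m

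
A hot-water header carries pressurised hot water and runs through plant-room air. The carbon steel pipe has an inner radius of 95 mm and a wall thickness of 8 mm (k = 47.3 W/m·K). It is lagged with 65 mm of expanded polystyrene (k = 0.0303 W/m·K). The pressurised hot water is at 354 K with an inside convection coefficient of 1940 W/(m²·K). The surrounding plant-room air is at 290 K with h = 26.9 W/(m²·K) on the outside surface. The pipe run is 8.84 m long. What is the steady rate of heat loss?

Q ≈ 217 W

For a radial system each layer contributes R = ln(r_out/r_in)/(2πkL); films add R = 1/(hA).
R_inner film = 1/(h_i·2πr₁L) = 1/(1940×2π×0.095×8.84) = 9.769×10^-5 K/W
R_carbon steel pipe wall = ln(103/95)/(2π×47.3×8.84) = 3.077×10^-5 K/W
R_expanded polystyrene = ln(168/103)/(2π×0.0303×8.84) = 0.2907 K/W
R_outer film = 1/(h_o·2πr_oL) = 1/(26.9×2π×0.168×8.84) = 0.003984 K/W
R_total = 0.2948 K/W
Q = ΔT/R_total = 64/0.2948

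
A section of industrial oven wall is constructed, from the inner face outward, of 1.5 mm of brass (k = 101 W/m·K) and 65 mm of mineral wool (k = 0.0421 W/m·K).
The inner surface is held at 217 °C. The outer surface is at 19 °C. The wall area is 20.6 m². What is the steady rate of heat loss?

Treating each layer as a thermal resistance in series:
R_brass = L/(kA) = 0.0015/(101×20.6) = 7.209×10^-7 K/W
R_mineral wool = L/(kA) = 0.065/(0.0421×20.6) = 0.07495 K/W
R_total = 0.07495 K/W
Q = ΔT / R_total = 198 / 0.07495

Q ≈ 2640 W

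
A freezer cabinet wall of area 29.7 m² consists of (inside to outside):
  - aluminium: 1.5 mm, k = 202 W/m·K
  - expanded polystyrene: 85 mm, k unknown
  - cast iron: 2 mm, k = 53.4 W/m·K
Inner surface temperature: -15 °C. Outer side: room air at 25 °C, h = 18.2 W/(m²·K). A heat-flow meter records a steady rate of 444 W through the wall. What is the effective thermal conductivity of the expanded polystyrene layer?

k ≈ 0.0324 W/(m·K)

Series thermal resistances:
R_aluminium = L/(kA) = 0.0015/(202×29.7) = 2.5×10^-7 K/W
R_cast iron = L/(kA) = 0.002/(53.4×29.7) = 1.261×10^-6 K/W
R_outer film = 1/(h_o·A) = 1/(18.2×29.7) = 0.00185 K/W
Sum of known resistances R_other = 0.001852 K/W
Total R = ΔT/Q = 40/444 = 0.09009 K/W
R_expanded polystyrene = R_total − R_other = 0.08824 K/W
k = L/(R·A) = 0.085/(0.08824×29.7)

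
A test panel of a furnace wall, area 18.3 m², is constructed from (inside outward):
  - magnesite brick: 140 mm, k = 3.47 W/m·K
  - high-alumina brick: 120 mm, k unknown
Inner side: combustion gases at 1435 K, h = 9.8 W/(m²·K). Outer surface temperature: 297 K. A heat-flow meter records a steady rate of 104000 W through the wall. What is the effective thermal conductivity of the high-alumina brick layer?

Series thermal resistances:
R_inner film = 1/(h_i·A) = 1/(9.8×18.3) = 0.005576 K/W
R_magnesite brick = L/(kA) = 0.14/(3.47×18.3) = 0.002205 K/W
Sum of known resistances R_other = 0.007781 K/W
Total R = ΔT/Q = 1138/104000 = 0.01094 K/W
R_high-alumina brick = R_total − R_other = 0.003162 K/W
k = L/(R·A) = 0.12/(0.003162×18.3)

k ≈ 2.07 W/(m·K)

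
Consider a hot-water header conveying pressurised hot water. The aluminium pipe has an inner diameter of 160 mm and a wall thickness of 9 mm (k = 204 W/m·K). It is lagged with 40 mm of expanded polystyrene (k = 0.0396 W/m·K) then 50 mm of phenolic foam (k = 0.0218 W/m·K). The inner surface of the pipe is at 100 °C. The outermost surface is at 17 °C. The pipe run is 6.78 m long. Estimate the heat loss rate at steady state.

Q ≈ 145 W

Radial resistances (cylindrical: R_cond = ln(r_o/r_i)/(2πkL), R_conv = 1/(h·2πrL)):
R_aluminium pipe wall = ln(89/80)/(2π×204×6.78) = 1.227×10^-5 K/W
R_expanded polystyrene = ln(129/89)/(2π×0.0396×6.78) = 0.22 K/W
R_phenolic foam = ln(179/129)/(2π×0.0218×6.78) = 0.3527 K/W
R_total = 0.5728 K/W
Q = ΔT/R_total = 83/0.5728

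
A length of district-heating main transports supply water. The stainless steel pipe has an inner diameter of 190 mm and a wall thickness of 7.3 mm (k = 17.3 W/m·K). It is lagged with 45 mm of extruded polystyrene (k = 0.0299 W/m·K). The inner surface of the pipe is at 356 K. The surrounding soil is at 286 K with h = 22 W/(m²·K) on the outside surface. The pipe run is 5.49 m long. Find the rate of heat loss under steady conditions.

Q ≈ 193 W

Cylindrical conduction, so R = ln(r₂/r₁)/(2πkL) per layer, in series:
R_stainless steel pipe wall = ln(102.3/95)/(2π×17.3×5.49) = 1.241×10^-4 K/W
R_extruded polystyrene = ln(147.3/102.3)/(2π×0.0299×5.49) = 0.3535 K/W
R_outer film = 1/(h_o·2πr_oL) = 1/(22×2π×0.1473×5.49) = 0.008946 K/W
R_total = 0.3625 K/W
Q = ΔT/R_total = 70/0.3625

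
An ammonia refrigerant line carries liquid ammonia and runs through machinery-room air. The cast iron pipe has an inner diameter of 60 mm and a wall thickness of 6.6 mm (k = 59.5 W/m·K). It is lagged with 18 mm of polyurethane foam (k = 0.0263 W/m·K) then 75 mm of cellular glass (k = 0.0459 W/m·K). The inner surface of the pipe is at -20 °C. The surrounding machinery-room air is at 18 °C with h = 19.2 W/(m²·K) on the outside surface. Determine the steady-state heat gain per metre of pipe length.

q′ ≈ 6.93 W/m

Per-layer cylindrical resistances, series-summed:
R_cast iron pipe wall = ln(36.6/30)/(2π×59.5×1) = 5.319×10^-4 K/W
R_polyurethane foam = ln(54.6/36.6)/(2π×0.0263×1) = 2.421 K/W
R_cellular glass = ln(129.6/54.6)/(2π×0.0459×1) = 2.997 K/W
R_outer film = 1/(h_o·2πr_oL) = 1/(19.2×2π×0.1296×1) = 0.06396 K/W
R_total = 5.482 K/W
Q = ΔT/R_total = 38/5.482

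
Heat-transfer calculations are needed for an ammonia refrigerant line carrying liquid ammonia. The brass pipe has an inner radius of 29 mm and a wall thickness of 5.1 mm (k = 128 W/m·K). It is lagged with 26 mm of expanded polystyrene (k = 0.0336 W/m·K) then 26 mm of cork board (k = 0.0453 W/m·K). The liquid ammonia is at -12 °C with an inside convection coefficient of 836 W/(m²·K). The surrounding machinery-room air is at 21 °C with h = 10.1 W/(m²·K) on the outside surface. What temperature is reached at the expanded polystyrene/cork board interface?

T ≈ 9.47 °C

For a radial system each layer contributes R = ln(r_out/r_in)/(2πkL); films add R = 1/(hA).
R_inner film = 1/(h_i·2πr₁L) = 1/(836×2π×0.029×1) = 0.006565 K/W
R_brass pipe wall = ln(34.1/29)/(2π×128×1) = 2.014×10^-4 K/W
R_expanded polystyrene = ln(60.1/34.1)/(2π×0.0336×1) = 2.684 K/W
R_cork board = ln(86.1/60.1)/(2π×0.0453×1) = 1.263 K/W
R_outer film = 1/(h_o·2πr_oL) = 1/(10.1×2π×0.0861×1) = 0.183 K/W
R_total = 4.137 K/W
Q = ΔT/R_total = 33/4.137
Q = 7.98 W/m
T_interface = T_inner + Q·ΣR(inner→interface) = -12 + 7.98×2.691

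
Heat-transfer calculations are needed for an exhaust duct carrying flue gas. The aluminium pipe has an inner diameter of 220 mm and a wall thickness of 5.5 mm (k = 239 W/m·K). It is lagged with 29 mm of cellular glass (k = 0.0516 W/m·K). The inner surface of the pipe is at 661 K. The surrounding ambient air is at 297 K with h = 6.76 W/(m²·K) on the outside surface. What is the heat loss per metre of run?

Radial resistances (cylindrical: R_cond = ln(r_o/r_i)/(2πkL), R_conv = 1/(h·2πrL)):
R_aluminium pipe wall = ln(115.5/110)/(2π×239×1) = 3.249×10^-5 K/W
R_cellular glass = ln(144.5/115.5)/(2π×0.0516×1) = 0.6909 K/W
R_outer film = 1/(h_o·2πr_oL) = 1/(6.76×2π×0.1445×1) = 0.1629 K/W
R_total = 0.8539 K/W
Q = ΔT/R_total = 364/0.8539

q′ ≈ 426 W/m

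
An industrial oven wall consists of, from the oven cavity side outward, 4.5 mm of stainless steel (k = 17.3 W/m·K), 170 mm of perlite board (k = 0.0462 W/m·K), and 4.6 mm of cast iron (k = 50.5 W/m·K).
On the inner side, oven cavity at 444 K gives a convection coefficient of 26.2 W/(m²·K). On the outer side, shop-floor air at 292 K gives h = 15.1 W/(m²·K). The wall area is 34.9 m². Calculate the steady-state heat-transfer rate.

Treating each layer as a thermal resistance in series:
R_inner film = 1/(h_i·A) = 1/(26.2×34.9) = 0.001094 K/W
R_stainless steel = L/(kA) = 0.0045/(17.3×34.9) = 7.453×10^-6 K/W
R_perlite board = L/(kA) = 0.17/(0.0462×34.9) = 0.1054 K/W
R_cast iron = L/(kA) = 0.0046/(50.5×34.9) = 2.61×10^-6 K/W
R_outer film = 1/(h_o·A) = 1/(15.1×34.9) = 0.001898 K/W
R_total = 0.1084 K/W
Q = ΔT / R_total = 152 / 0.1084

Q ≈ 1400 W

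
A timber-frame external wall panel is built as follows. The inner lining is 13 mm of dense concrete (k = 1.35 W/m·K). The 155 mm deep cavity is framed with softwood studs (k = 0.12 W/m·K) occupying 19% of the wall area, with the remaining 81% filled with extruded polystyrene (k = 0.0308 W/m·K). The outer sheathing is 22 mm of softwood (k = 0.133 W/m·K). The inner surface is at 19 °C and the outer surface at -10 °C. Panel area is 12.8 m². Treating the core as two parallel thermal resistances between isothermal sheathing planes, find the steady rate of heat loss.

Q ≈ 108 W

Sheathing layers in series; stud and cavity paths in parallel between them.
R_inner = 0.013/(1.35×12.8) = 7.523×10^-4 K/W
R_stud  = 0.155/(0.12×0.19×12.8) = 0.5311 K/W
R_cav   = 0.155/(0.0308×0.81×12.8) = 0.4854 K/W
1/R_core = 1/R_stud + 1/R_cav → R_core = 0.2536 K/W
R_outer = 0.022/(0.133×12.8) = 0.01292 K/W
R_total = 0.2673 K/W
Q = ΔT/R_total = 29/0.2673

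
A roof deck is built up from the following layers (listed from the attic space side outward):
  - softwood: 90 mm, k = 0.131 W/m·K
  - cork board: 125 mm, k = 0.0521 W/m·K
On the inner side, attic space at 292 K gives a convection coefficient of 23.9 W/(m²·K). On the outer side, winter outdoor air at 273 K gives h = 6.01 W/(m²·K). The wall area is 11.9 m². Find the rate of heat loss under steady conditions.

Model the wall as resistances in series:
R_inner film = 1/(h_i·A) = 1/(23.9×11.9) = 0.003516 K/W
R_softwood = L/(kA) = 0.09/(0.131×11.9) = 0.05773 K/W
R_cork board = L/(kA) = 0.125/(0.0521×11.9) = 0.2016 K/W
R_outer film = 1/(h_o·A) = 1/(6.01×11.9) = 0.01398 K/W
R_total = 0.2768 K/W
Q = ΔT / R_total = 19 / 0.2768

Q ≈ 68.6 W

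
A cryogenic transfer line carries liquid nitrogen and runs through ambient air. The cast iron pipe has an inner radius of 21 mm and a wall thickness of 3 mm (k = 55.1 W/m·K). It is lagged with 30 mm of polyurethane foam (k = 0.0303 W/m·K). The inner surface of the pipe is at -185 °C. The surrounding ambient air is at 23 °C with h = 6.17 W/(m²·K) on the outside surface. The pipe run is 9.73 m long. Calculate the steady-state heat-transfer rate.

Q ≈ 427 W

Cylindrical conduction, so R = ln(r₂/r₁)/(2πkL) per layer, in series:
R_cast iron pipe wall = ln(24/21)/(2π×55.1×9.73) = 3.964×10^-5 K/W
R_polyurethane foam = ln(54/24)/(2π×0.0303×9.73) = 0.4378 K/W
R_outer film = 1/(h_o·2πr_oL) = 1/(6.17×2π×0.054×9.73) = 0.04909 K/W
R_total = 0.4869 K/W
Q = ΔT/R_total = 208/0.4869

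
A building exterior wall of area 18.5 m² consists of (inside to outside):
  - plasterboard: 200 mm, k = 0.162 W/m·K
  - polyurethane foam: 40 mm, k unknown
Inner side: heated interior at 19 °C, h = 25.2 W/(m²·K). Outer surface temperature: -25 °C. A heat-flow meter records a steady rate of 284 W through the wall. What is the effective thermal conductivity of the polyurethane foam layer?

Thermal resistances in series:
R_inner film = 1/(h_i·A) = 1/(25.2×18.5) = 0.002145 K/W
R_plasterboard = L/(kA) = 0.2/(0.162×18.5) = 0.06673 K/W
Sum of known resistances R_other = 0.06888 K/W
Total R = ΔT/Q = 44/284 = 0.1549 K/W
R_polyurethane foam = R_total − R_other = 0.08605 K/W
k = L/(R·A) = 0.04/(0.08605×18.5)

k ≈ 0.0251 W/(m·K)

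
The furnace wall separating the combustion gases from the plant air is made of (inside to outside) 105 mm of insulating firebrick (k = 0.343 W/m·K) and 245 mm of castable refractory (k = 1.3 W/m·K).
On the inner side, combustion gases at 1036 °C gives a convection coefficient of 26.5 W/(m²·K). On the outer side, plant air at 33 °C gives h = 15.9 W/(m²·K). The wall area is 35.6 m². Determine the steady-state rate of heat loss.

Series thermal resistances:
R_inner film = 1/(h_i·A) = 1/(26.5×35.6) = 0.00106 K/W
R_insulating firebrick = L/(kA) = 0.105/(0.343×35.6) = 0.008599 K/W
R_castable refractory = L/(kA) = 0.245/(1.3×35.6) = 0.005294 K/W
R_outer film = 1/(h_o·A) = 1/(15.9×35.6) = 0.001767 K/W
R_total = 0.01672 K/W
Q = ΔT / R_total = 1003 / 0.01672

Q ≈ 60000 W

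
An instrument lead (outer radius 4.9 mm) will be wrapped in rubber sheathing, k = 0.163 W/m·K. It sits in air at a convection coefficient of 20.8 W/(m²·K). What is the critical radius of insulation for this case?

For a cylinder r_cr = k/h = 0.163/20.8
r_cr = 7.84 mm; since the bare radius (4.9 mm) is below r_cr, adding a thin layer of insulation will *increase* heat loss.

r_cr ≈ 7.84 mm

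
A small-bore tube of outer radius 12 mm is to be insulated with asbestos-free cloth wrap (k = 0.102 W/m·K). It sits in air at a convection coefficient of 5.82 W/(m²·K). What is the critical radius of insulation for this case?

r_cr ≈ 17.5 mm

For a cylinder r_cr = k/h = 0.102/5.82
r_cr = 17.5 mm; since the bare radius (12 mm) is below r_cr, adding a thin layer of insulation will *increase* heat loss.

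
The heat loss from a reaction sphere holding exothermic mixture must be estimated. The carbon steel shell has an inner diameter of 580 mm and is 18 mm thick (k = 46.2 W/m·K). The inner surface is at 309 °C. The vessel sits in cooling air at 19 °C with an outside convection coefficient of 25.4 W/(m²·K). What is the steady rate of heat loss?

Each spherical layer contributes R = (1/r_i − 1/r_o)/(4πk):
R_carbon steel shell = (1/0.29 − 1/0.308)/(4π×46.2) = 3.471×10^-4 K/W
R_outer film = 1/(h·4πr_o²) = 1/(25.4×4π×0.308²) = 0.03303 K/W
R_total = 0.03337 K/W
Q = ΔT/R_total = 290/0.03337

Q ≈ 8690 W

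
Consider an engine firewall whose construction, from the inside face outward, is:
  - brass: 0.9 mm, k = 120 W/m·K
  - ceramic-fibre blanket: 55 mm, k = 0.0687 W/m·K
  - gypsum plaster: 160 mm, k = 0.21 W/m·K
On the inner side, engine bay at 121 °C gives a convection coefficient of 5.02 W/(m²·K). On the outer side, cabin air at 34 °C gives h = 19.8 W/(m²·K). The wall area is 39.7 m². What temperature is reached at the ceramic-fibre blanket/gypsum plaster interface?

Series thermal resistances:
R_inner film = 1/(h_i·A) = 1/(5.02×39.7) = 0.005018 K/W
R_brass = L/(kA) = 0.0009/(120×39.7) = 1.889×10^-7 K/W
R_ceramic-fibre blanket = L/(kA) = 0.055/(0.0687×39.7) = 0.02017 K/W
R_gypsum plaster = L/(kA) = 0.16/(0.21×39.7) = 0.01919 K/W
R_outer film = 1/(h_o·A) = 1/(19.8×39.7) = 0.001272 K/W
R_total = 0.04565 K/W;  Q = ΔT/R_total = 87/0.04565 = 1906 W
T_interface = T_inner − Q·ΣR(inner→interface) = 121 − 1910×0.02518

T ≈ 73 °C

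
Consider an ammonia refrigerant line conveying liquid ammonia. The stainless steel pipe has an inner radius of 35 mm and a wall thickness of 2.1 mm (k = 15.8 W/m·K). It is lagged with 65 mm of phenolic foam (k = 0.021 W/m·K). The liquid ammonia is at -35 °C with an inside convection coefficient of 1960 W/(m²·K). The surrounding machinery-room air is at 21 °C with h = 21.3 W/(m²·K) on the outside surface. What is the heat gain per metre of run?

Per-layer cylindrical resistances, series-summed:
R_inner film = 1/(h_i·2πr₁L) = 1/(1960×2π×0.035×1) = 0.00232 K/W
R_stainless steel pipe wall = ln(37.1/35)/(2π×15.8×1) = 5.869×10^-4 K/W
R_phenolic foam = ln(102.1/37.1)/(2π×0.021×1) = 7.672 K/W
R_outer film = 1/(h_o·2πr_oL) = 1/(21.3×2π×0.1021×1) = 0.07318 K/W
R_total = 7.748 K/W
Q = ΔT/R_total = 56/7.748

q′ ≈ 7.23 W/m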